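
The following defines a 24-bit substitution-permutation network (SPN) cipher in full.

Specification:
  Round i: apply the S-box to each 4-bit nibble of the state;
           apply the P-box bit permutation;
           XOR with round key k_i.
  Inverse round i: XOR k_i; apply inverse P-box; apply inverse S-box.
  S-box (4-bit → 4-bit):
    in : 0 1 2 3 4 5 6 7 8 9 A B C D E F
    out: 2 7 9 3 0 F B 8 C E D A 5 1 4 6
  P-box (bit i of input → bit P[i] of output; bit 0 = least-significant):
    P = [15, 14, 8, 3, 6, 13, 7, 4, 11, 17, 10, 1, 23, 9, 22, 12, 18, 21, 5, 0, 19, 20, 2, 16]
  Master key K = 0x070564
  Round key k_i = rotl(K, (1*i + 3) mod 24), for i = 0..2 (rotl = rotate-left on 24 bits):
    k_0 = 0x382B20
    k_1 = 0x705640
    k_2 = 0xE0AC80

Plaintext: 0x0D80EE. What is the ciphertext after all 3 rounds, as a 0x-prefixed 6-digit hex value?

s_0 = plaintext = 0x0D80EE
s_1 = Round(s_0, k_0) = 0x6E3AA0
s_2 = Round(s_1, k_1) = 0xE918B2
s_3 = Round(s_2, k_2) = 0x000ABF

0x000ABF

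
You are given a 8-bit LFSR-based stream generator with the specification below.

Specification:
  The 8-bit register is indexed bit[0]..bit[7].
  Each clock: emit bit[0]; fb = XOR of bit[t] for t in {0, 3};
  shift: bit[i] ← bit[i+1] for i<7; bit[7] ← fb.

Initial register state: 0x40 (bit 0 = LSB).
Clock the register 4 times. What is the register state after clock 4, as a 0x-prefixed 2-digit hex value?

0x84

reg_0 = 0x40
clock 1: out=0, reg = 0x20
clock 2: out=0, reg = 0x10
clock 3: out=0, reg = 0x08
clock 4: out=0, reg = 0x84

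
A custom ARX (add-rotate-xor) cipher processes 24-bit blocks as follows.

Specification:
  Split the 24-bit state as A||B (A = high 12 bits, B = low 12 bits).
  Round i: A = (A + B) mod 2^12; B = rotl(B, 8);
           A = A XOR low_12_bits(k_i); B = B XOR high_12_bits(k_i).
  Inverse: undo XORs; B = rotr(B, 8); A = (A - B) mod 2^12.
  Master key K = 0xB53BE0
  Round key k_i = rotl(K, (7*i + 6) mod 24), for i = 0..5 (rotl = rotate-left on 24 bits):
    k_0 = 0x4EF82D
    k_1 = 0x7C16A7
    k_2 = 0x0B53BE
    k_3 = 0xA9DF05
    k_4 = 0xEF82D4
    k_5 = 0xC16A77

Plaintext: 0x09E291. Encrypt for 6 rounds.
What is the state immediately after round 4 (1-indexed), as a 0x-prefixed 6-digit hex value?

s_0 = plaintext = 0x09E291
s_1 = Round(s_0, k_0) = 0xB025C6
s_2 = Round(s_1, k_1) = 0x66F19D
s_3 = Round(s_2, k_2) = 0xBB2DAC
s_4 = Round(s_3, k_3) = 0x65B647
s_5 = Round(s_4, k_4) = 0xE7699C
s_6 = Round(s_5, k_5) = 0x26508F

0x65B647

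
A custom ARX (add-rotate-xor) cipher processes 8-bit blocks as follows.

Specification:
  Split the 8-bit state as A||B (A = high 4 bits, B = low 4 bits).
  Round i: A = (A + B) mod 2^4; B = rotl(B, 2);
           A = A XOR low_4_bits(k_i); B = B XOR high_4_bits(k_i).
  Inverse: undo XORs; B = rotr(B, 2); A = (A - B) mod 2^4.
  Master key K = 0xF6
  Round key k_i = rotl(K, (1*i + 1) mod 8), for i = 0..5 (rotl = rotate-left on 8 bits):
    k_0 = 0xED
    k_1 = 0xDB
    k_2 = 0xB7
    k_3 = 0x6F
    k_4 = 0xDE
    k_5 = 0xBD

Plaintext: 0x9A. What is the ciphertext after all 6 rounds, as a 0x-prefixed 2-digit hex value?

0xE8

s_0 = plaintext = 0x9A
s_1 = Round(s_0, k_0) = 0xE4
s_2 = Round(s_1, k_1) = 0x9C
s_3 = Round(s_2, k_2) = 0x28
s_4 = Round(s_3, k_3) = 0x54
s_5 = Round(s_4, k_4) = 0x7C
s_6 = Round(s_5, k_5) = 0xE8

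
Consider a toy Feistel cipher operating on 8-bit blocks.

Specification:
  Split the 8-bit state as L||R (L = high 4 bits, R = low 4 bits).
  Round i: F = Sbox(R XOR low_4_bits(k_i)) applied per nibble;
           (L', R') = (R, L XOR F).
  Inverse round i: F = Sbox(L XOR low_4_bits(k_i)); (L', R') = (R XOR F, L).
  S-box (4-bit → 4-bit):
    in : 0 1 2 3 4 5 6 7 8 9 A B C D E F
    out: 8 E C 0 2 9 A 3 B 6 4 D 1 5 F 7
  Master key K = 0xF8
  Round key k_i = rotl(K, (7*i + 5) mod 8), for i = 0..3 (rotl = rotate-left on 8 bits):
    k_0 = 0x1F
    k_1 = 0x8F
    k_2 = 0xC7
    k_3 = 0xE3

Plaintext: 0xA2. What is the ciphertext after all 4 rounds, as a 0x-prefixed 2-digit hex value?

0xAC

s_0 = plaintext = 0xA2
s_1 = Round(s_0, k_0) = 0x2F
s_2 = Round(s_1, k_1) = 0xFA
s_3 = Round(s_2, k_2) = 0xAA
s_4 = Round(s_3, k_3) = 0xAC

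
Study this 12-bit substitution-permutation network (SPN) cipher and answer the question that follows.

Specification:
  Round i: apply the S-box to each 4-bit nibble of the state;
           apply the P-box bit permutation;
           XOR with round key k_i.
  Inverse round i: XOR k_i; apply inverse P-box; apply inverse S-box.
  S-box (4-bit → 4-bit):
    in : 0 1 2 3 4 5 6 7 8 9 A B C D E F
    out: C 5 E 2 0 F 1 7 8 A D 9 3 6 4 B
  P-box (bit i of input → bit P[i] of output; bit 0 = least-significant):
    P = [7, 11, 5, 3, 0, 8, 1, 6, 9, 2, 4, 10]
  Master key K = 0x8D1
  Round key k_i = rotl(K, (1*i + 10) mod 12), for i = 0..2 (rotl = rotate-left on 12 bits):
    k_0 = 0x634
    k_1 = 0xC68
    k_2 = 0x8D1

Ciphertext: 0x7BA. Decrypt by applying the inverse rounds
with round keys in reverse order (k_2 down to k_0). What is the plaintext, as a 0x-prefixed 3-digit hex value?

s_0 = ciphertext = 0x7BA
s_1 = InvRound(s_0, k_2) = 0xB52
s_2 = InvRound(s_1, k_1) = 0xAD0
s_3 = InvRound(s_2, k_0) = 0x987

0x987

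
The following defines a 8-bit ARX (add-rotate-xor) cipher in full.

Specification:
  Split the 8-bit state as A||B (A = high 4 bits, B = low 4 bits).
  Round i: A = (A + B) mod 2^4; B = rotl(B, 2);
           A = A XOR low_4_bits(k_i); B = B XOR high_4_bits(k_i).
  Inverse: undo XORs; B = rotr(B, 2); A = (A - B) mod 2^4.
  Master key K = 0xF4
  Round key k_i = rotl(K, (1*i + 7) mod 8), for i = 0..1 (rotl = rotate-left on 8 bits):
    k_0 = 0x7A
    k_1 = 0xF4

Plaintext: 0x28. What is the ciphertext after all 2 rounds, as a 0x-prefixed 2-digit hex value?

s_0 = plaintext = 0x28
s_1 = Round(s_0, k_0) = 0x05
s_2 = Round(s_1, k_1) = 0x1A

0x1A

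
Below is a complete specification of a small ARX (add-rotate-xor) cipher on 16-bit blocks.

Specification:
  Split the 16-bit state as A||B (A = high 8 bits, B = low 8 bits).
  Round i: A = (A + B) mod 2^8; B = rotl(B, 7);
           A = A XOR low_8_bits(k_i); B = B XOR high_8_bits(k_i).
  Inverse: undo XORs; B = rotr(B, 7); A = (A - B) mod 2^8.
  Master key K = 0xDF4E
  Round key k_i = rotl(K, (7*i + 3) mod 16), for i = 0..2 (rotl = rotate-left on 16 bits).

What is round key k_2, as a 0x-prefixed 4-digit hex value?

K = 0xDF4E
k_0 = rotl(K, (7*0+3) mod 16) = rotl(K, 3) = 0xFA76
k_1 = rotl(K, (7*1+3) mod 16) = rotl(K, 10) = 0x3B7D
k_2 = rotl(K, (7*2+3) mod 16) = rotl(K, 1) = 0xBE9D

0xBE9D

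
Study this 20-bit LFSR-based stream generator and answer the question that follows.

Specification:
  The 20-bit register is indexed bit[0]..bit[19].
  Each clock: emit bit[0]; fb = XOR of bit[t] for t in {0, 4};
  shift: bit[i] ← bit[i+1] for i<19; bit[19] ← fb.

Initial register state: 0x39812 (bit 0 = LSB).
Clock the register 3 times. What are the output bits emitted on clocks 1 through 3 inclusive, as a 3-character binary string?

reg_0 = 0x39812
clock 1: out=0, reg = 0x9CC09
clock 2: out=1, reg = 0xCE604
clock 3: out=0, reg = 0x67302

010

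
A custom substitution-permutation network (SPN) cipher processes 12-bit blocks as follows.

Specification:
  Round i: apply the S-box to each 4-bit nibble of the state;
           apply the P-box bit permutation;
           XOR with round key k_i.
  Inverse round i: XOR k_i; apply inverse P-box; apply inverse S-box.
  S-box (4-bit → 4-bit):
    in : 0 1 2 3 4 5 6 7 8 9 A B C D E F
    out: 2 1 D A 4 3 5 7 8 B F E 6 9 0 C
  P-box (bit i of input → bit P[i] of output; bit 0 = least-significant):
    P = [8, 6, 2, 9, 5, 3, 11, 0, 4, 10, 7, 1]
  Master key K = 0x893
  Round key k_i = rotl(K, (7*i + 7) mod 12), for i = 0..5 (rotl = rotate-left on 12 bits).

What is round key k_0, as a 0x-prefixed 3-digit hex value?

K = 0x893
k_0 = rotl(K, (7*0+7) mod 12) = rotl(K, 7) = 0x9C4

0x9C4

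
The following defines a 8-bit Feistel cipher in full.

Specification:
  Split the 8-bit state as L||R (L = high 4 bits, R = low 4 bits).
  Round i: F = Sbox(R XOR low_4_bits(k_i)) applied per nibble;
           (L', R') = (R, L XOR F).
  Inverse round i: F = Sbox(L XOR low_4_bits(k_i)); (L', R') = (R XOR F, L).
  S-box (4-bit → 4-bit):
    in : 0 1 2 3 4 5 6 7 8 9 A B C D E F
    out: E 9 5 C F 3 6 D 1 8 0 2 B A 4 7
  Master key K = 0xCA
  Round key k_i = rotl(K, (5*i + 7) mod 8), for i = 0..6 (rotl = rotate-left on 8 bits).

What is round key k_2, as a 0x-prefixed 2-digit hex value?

K = 0xCA
k_0 = rotl(K, (5*0+7) mod 8) = rotl(K, 7) = 0x65
k_1 = rotl(K, (5*1+7) mod 8) = rotl(K, 4) = 0xAC
k_2 = rotl(K, (5*2+7) mod 8) = rotl(K, 1) = 0x95

0x95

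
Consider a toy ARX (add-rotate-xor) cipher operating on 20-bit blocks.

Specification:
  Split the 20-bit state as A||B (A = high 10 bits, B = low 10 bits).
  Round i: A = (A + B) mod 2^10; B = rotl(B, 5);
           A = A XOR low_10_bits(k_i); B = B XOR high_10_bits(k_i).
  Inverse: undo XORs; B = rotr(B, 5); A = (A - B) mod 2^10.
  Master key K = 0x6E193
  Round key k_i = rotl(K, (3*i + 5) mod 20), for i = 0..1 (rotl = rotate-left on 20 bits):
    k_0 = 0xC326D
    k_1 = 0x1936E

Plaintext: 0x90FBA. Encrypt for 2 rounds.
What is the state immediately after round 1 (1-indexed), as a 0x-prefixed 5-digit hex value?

s_0 = plaintext = 0x90FBA
s_1 = Round(s_0, k_0) = 0xE4051
s_2 = Round(s_1, k_1) = 0x23E46

0xE4051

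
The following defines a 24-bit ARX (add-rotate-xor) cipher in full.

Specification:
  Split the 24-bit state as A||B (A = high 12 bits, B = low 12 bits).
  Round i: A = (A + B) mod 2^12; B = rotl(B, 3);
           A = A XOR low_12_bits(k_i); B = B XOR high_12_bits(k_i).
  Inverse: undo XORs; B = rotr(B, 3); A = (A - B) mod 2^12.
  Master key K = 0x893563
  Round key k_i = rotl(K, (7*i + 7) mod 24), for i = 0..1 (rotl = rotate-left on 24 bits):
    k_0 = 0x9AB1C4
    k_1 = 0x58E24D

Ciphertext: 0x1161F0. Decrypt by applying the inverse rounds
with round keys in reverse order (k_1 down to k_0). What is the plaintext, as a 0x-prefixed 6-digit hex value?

s_0 = ciphertext = 0x1161F0
s_1 = InvRound(s_0, k_1) = 0x6CCC8F
s_2 = InvRound(s_1, k_0) = 0xE648A4

0xE648A4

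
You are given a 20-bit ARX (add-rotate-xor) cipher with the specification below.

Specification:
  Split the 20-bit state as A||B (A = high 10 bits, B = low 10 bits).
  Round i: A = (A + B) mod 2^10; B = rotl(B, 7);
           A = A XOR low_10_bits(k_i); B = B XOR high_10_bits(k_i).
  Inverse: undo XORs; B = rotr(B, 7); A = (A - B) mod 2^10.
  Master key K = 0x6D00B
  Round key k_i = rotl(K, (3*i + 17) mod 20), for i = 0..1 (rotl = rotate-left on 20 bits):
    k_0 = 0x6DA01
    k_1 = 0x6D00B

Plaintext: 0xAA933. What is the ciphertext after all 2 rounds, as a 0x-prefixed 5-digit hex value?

0x79DB6

s_0 = plaintext = 0xAA933
s_1 = Round(s_0, k_0) = 0x77010
s_2 = Round(s_1, k_1) = 0x79DB6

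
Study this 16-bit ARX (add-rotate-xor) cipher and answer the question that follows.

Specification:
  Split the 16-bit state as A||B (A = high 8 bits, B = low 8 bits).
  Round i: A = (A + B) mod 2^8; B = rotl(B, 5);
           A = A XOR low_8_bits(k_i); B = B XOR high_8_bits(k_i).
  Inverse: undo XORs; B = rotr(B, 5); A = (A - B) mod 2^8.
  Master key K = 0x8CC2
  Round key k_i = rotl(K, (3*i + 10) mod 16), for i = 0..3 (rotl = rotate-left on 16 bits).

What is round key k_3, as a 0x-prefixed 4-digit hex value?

0x6614

K = 0x8CC2
k_0 = rotl(K, (3*0+10) mod 16) = rotl(K, 10) = 0x0A33
k_1 = rotl(K, (3*1+10) mod 16) = rotl(K, 13) = 0x5198
k_2 = rotl(K, (3*2+10) mod 16) = rotl(K, 0) = 0x8CC2
k_3 = rotl(K, (3*3+10) mod 16) = rotl(K, 3) = 0x6614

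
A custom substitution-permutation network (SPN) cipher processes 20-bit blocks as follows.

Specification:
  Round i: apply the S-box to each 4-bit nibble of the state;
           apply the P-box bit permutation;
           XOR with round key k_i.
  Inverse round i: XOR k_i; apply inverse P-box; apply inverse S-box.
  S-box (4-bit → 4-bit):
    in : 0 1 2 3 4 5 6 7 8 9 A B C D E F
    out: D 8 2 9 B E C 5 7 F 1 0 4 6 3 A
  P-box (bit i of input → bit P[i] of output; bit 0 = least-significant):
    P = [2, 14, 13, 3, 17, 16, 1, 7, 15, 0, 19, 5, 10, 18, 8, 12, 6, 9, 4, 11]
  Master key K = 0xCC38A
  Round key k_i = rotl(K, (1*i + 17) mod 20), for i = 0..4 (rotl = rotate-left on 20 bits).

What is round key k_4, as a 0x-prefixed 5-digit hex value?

0x98715

K = 0xCC38A
k_0 = rotl(K, (1*0+17) mod 20) = rotl(K, 17) = 0x59871
k_1 = rotl(K, (1*1+17) mod 20) = rotl(K, 18) = 0xB30E2
k_2 = rotl(K, (1*2+17) mod 20) = rotl(K, 19) = 0x661C5
k_3 = rotl(K, (1*3+17) mod 20) = rotl(K, 0) = 0xCC38A
k_4 = rotl(K, (1*4+17) mod 20) = rotl(K, 1) = 0x98715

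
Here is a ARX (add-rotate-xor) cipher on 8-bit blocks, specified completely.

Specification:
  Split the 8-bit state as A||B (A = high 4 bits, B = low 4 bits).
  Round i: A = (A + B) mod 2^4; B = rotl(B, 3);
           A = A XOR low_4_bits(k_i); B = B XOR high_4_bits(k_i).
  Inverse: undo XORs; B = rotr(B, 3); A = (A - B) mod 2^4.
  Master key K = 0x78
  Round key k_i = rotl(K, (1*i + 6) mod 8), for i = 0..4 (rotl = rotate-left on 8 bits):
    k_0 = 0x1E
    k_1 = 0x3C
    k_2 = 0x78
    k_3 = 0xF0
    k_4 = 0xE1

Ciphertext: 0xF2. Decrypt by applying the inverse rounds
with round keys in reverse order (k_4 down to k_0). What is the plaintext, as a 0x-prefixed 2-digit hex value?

s_0 = ciphertext = 0xF2
s_1 = InvRound(s_0, k_4) = 0x59
s_2 = InvRound(s_1, k_3) = 0x9C
s_3 = InvRound(s_2, k_2) = 0xA7
s_4 = InvRound(s_3, k_1) = 0xE8
s_5 = InvRound(s_4, k_0) = 0xD3

0xD3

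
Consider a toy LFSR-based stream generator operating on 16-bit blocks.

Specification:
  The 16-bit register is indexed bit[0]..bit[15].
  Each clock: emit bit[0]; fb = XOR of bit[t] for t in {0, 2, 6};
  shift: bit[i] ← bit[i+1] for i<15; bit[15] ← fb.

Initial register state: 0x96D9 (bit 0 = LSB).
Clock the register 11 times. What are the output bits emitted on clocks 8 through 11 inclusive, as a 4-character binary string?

1011

reg_0 = 0x96D9
clock 1: out=1, reg = 0x4B6C
clock 2: out=0, reg = 0x25B6
clock 3: out=0, reg = 0x92DB
clock 4: out=1, reg = 0x496D
clock 5: out=1, reg = 0xA4B6
clock 6: out=0, reg = 0xD25B
clock 7: out=1, reg = 0x692D
clock 8: out=1, reg = 0x3496
clock 9: out=0, reg = 0x9A4B
clock 10: out=1, reg = 0x4D25
clock 11: out=1, reg = 0x2692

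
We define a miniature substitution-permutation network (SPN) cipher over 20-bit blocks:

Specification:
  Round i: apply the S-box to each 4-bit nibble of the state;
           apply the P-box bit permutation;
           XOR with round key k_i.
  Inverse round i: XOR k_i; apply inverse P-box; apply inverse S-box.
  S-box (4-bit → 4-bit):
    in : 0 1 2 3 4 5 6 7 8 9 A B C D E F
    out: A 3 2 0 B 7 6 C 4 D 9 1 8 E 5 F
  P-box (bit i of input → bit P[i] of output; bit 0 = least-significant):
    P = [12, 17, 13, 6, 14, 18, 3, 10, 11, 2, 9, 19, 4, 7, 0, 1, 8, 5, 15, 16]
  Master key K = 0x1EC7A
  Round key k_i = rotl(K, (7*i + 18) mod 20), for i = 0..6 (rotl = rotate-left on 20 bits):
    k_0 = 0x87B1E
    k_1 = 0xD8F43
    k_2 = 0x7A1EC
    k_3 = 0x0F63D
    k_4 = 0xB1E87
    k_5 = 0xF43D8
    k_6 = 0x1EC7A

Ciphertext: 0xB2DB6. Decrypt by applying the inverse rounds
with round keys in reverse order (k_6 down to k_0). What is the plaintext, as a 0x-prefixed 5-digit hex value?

0x96B5D

s_0 = ciphertext = 0xB2DB6
s_1 = InvRound(s_0, k_6) = 0xE20E0
s_2 = InvRound(s_1, k_5) = 0x4B8E8
s_3 = InvRound(s_2, k_4) = 0xD7DDD
s_4 = InvRound(s_3, k_3) = 0xF292C
s_5 = InvRound(s_4, k_2) = 0x82A3C
s_6 = InvRound(s_5, k_1) = 0xF92D7
s_7 = InvRound(s_6, k_0) = 0x96B5D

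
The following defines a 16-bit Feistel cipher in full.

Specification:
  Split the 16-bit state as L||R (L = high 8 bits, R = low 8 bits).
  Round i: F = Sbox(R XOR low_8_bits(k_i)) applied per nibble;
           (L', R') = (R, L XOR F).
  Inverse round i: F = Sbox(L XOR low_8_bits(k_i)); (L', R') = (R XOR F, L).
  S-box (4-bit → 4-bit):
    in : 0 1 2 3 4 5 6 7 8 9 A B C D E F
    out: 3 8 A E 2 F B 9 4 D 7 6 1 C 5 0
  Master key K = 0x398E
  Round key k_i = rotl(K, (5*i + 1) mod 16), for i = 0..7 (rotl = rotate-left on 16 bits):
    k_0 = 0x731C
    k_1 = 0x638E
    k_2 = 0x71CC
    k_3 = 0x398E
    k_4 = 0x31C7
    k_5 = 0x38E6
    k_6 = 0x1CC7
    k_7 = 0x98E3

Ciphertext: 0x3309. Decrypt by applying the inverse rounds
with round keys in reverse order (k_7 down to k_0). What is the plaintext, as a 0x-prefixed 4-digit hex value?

0x9FBA

s_0 = ciphertext = 0x3309
s_1 = InvRound(s_0, k_7) = 0xCA33
s_2 = InvRound(s_1, k_6) = 0x0FCA
s_3 = InvRound(s_2, k_5) = 0x970F
s_4 = InvRound(s_3, k_4) = 0xFC97
s_5 = InvRound(s_4, k_3) = 0x0DFC
s_6 = InvRound(s_5, k_2) = 0xE40D
s_7 = InvRound(s_6, k_1) = 0xBAE4
s_8 = InvRound(s_7, k_0) = 0x9FBA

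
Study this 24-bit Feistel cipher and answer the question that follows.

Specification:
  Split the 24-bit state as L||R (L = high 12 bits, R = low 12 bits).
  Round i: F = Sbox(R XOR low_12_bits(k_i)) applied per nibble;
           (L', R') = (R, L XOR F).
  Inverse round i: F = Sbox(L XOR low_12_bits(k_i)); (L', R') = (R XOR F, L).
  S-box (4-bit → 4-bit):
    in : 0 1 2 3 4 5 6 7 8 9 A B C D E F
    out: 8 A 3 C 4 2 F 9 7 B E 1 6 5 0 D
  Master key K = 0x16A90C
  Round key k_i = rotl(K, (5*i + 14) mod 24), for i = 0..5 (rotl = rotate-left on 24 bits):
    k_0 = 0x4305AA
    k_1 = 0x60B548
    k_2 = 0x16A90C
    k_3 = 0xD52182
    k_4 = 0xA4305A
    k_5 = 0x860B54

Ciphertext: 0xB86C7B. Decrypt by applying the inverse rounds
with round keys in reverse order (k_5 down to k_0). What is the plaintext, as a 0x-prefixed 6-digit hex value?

0xC66996

s_0 = ciphertext = 0xB86C7B
s_1 = InvRound(s_0, k_5) = 0x428B86
s_2 = InvRound(s_1, k_4) = 0xF15428
s_3 = InvRound(s_2, k_3) = 0x491F15
s_4 = InvRound(s_3, k_2) = 0xAA0491
s_5 = InvRound(s_4, k_1) = 0x996AA0
s_6 = InvRound(s_5, k_0) = 0xC66996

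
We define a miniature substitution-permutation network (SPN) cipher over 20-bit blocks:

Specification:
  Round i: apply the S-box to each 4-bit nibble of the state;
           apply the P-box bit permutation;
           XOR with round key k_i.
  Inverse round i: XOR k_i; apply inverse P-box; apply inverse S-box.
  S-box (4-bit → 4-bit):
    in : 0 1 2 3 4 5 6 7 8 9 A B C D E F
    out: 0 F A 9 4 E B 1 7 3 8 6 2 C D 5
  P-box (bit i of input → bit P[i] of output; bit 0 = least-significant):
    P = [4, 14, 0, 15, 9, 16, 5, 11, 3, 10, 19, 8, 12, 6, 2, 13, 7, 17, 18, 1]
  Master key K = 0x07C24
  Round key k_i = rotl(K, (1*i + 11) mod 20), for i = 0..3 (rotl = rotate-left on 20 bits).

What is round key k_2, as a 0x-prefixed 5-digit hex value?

0x480F8

K = 0x07C24
k_0 = rotl(K, (1*0+11) mod 20) = rotl(K, 11) = 0x1203E
k_1 = rotl(K, (1*1+11) mod 20) = rotl(K, 12) = 0x2407C
k_2 = rotl(K, (1*2+11) mod 20) = rotl(K, 13) = 0x480F8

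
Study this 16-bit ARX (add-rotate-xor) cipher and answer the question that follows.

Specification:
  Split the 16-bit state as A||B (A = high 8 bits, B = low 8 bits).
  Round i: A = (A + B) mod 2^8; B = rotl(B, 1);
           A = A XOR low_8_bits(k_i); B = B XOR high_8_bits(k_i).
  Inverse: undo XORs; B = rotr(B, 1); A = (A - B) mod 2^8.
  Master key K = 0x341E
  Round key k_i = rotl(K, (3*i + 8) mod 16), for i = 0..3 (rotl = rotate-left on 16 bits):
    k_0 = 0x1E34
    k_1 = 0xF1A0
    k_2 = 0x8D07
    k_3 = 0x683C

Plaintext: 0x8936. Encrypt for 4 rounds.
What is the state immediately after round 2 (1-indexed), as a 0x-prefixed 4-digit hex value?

0x5D15

s_0 = plaintext = 0x8936
s_1 = Round(s_0, k_0) = 0x8B72
s_2 = Round(s_1, k_1) = 0x5D15
s_3 = Round(s_2, k_2) = 0x75A7
s_4 = Round(s_3, k_3) = 0x2027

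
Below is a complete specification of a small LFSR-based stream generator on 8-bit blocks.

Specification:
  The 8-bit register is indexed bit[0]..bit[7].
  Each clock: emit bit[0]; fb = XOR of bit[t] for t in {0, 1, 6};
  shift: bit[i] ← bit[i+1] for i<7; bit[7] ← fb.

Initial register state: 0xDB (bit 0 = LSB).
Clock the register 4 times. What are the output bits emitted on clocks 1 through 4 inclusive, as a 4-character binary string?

reg_0 = 0xDB
clock 1: out=1, reg = 0xED
clock 2: out=1, reg = 0x76
clock 3: out=0, reg = 0x3B
clock 4: out=1, reg = 0x1D

1101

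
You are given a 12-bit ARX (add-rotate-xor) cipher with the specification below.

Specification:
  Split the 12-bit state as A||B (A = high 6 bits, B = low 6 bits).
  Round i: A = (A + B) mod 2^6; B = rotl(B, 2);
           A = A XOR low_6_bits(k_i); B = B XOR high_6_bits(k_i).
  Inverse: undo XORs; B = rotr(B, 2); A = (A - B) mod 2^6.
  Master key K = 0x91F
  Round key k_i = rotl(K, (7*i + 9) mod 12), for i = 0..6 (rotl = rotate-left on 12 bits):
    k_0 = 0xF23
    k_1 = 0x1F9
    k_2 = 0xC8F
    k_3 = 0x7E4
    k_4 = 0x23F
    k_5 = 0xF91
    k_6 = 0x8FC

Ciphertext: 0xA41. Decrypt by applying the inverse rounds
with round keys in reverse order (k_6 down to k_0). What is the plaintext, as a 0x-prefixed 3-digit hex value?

0x5E0

s_0 = ciphertext = 0xA41
s_1 = InvRound(s_0, k_6) = 0xB68
s_2 = InvRound(s_1, k_5) = 0x5E5
s_3 = InvRound(s_2, k_4) = 0x35B
s_4 = InvRound(s_3, k_3) = 0xA01
s_5 = InvRound(s_4, k_2) = 0xAFC
s_6 = InvRound(s_5, k_1) = 0x53E
s_7 = InvRound(s_6, k_0) = 0x5E0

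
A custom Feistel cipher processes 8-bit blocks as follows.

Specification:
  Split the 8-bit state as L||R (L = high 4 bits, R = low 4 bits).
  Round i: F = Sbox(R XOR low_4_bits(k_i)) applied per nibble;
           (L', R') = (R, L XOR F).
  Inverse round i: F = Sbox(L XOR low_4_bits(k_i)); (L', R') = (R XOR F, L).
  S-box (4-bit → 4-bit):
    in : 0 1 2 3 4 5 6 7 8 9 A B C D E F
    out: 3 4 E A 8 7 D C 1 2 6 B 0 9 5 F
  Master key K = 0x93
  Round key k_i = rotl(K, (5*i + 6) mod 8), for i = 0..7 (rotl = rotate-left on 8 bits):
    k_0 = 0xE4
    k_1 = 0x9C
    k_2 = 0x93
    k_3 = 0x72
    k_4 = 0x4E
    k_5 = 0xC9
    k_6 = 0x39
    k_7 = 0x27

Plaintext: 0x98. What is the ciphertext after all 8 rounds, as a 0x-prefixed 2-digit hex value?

0xC2

s_0 = plaintext = 0x98
s_1 = Round(s_0, k_0) = 0x89
s_2 = Round(s_1, k_1) = 0x9F
s_3 = Round(s_2, k_2) = 0xF9
s_4 = Round(s_3, k_3) = 0x94
s_5 = Round(s_4, k_4) = 0x4F
s_6 = Round(s_5, k_5) = 0xF9
s_7 = Round(s_6, k_6) = 0x9C
s_8 = Round(s_7, k_7) = 0xC2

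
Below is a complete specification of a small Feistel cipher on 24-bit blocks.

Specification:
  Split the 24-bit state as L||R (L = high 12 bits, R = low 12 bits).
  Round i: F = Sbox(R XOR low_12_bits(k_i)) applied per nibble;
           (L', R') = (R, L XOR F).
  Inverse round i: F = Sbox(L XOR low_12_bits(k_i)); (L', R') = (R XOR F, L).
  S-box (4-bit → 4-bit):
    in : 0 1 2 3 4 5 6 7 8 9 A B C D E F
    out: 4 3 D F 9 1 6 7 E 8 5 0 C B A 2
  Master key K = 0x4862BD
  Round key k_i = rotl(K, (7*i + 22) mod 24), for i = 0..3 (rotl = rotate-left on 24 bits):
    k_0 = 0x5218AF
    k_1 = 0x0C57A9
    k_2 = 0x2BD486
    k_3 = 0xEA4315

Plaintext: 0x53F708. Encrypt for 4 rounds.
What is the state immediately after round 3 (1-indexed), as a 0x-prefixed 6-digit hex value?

s_0 = plaintext = 0x53F708
s_1 = Round(s_0, k_0) = 0x708768
s_2 = Round(s_1, k_1) = 0x7683CB
s_3 = Round(s_2, k_2) = 0x3CB0F3
s_4 = Round(s_3, k_3) = 0x0F3C6D

0x3CB0F3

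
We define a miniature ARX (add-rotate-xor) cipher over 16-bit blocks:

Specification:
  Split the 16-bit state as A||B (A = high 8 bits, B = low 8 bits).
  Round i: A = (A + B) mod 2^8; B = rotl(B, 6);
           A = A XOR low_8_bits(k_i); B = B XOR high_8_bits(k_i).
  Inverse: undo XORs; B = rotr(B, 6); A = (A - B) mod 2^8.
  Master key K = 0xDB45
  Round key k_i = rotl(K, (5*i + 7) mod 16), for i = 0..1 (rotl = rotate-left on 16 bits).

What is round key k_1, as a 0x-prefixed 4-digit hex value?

K = 0xDB45
k_0 = rotl(K, (5*0+7) mod 16) = rotl(K, 7) = 0xA2ED
k_1 = rotl(K, (5*1+7) mod 16) = rotl(K, 12) = 0x5DB4

0x5DB4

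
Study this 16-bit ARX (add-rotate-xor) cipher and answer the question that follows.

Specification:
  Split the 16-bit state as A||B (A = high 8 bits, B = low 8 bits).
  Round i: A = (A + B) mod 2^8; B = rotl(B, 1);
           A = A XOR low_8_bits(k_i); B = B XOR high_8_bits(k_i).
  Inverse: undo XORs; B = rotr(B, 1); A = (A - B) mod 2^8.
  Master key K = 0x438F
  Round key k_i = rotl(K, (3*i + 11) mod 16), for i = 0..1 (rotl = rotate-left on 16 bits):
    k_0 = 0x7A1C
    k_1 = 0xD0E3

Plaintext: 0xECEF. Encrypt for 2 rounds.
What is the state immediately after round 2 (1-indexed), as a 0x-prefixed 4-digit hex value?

0x8F9B

s_0 = plaintext = 0xECEF
s_1 = Round(s_0, k_0) = 0xC7A5
s_2 = Round(s_1, k_1) = 0x8F9B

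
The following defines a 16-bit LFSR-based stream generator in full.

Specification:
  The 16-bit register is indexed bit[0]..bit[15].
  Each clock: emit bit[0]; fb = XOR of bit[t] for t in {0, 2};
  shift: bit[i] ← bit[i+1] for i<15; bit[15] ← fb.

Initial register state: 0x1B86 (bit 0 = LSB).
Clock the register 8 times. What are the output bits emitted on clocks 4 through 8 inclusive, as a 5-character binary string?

00001

reg_0 = 0x1B86
clock 1: out=0, reg = 0x8DC3
clock 2: out=1, reg = 0xC6E1
clock 3: out=1, reg = 0xE370
clock 4: out=0, reg = 0x71B8
clock 5: out=0, reg = 0x38DC
clock 6: out=0, reg = 0x9C6E
clock 7: out=0, reg = 0xCE37
clock 8: out=1, reg = 0x671B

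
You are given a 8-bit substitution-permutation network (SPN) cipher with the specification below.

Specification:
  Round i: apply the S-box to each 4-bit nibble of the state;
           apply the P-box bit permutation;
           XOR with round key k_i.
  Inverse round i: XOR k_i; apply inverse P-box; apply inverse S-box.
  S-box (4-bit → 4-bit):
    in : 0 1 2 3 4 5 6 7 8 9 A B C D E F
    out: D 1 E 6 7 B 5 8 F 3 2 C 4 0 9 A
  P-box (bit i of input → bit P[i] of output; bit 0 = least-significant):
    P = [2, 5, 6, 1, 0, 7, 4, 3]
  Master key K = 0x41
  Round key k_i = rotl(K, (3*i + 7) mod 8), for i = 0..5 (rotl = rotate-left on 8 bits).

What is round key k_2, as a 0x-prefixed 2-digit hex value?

0x28

K = 0x41
k_0 = rotl(K, (3*0+7) mod 8) = rotl(K, 7) = 0xA0
k_1 = rotl(K, (3*1+7) mod 8) = rotl(K, 2) = 0x05
k_2 = rotl(K, (3*2+7) mod 8) = rotl(K, 5) = 0x28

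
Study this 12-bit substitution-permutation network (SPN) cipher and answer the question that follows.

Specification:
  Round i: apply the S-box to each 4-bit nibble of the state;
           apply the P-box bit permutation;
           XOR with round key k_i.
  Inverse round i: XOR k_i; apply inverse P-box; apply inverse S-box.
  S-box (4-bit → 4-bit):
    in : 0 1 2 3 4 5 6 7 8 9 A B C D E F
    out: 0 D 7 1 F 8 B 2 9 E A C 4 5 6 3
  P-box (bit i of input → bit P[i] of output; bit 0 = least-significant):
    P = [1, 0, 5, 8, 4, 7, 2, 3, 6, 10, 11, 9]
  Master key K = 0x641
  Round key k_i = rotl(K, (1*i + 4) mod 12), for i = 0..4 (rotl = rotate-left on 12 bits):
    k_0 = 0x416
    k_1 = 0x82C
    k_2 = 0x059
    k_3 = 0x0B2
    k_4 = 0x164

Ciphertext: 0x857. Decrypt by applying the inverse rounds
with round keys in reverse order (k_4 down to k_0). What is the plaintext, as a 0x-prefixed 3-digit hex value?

0xA15

s_0 = ciphertext = 0x857
s_1 = InvRound(s_0, k_4) = 0xC34
s_2 = InvRound(s_1, k_3) = 0xEE3
s_3 = InvRound(s_2, k_2) = 0x96D
s_4 = InvRound(s_3, k_1) = 0x30A
s_5 = InvRound(s_4, k_0) = 0xA15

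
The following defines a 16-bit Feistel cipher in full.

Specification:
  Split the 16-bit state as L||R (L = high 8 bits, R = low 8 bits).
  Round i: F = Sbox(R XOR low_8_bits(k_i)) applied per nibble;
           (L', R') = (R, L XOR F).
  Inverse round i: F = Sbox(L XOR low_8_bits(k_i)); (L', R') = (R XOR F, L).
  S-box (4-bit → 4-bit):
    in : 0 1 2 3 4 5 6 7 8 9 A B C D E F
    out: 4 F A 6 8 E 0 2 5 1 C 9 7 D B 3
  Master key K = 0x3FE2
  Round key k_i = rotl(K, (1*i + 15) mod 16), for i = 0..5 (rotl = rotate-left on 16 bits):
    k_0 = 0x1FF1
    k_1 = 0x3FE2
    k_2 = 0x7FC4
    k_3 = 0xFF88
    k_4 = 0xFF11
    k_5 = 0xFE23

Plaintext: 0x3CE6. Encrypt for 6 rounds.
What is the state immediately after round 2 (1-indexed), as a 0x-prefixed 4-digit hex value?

0xCE41

s_0 = plaintext = 0x3CE6
s_1 = Round(s_0, k_0) = 0xE6CE
s_2 = Round(s_1, k_1) = 0xCE41
s_3 = Round(s_2, k_2) = 0x4190
s_4 = Round(s_3, k_3) = 0x90B4
s_5 = Round(s_4, k_4) = 0xB45E
s_6 = Round(s_5, k_5) = 0x5E99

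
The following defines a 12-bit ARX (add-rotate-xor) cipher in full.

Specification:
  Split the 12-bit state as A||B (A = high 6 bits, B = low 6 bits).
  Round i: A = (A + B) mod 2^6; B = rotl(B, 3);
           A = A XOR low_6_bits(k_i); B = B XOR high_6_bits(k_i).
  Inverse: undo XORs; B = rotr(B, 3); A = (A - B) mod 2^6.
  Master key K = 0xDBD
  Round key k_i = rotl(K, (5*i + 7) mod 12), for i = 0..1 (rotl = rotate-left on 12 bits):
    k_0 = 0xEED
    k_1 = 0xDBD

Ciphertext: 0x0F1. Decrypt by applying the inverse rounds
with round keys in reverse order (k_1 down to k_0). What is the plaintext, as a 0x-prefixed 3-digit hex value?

s_0 = ciphertext = 0x0F1
s_1 = InvRound(s_0, k_1) = 0x1B8
s_2 = InvRound(s_1, k_0) = 0x4D8

0x4D8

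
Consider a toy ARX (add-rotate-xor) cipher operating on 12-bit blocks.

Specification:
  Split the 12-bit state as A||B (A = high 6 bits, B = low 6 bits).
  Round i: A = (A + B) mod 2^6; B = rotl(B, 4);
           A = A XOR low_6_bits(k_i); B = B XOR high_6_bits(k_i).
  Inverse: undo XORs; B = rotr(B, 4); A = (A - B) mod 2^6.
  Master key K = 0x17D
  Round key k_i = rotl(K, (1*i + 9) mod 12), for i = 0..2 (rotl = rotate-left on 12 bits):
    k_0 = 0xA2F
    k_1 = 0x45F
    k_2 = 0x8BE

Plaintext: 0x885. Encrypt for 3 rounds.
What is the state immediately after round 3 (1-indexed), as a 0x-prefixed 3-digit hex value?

0x4D1

s_0 = plaintext = 0x885
s_1 = Round(s_0, k_0) = 0x239
s_2 = Round(s_1, k_1) = 0x78F
s_3 = Round(s_2, k_2) = 0x4D1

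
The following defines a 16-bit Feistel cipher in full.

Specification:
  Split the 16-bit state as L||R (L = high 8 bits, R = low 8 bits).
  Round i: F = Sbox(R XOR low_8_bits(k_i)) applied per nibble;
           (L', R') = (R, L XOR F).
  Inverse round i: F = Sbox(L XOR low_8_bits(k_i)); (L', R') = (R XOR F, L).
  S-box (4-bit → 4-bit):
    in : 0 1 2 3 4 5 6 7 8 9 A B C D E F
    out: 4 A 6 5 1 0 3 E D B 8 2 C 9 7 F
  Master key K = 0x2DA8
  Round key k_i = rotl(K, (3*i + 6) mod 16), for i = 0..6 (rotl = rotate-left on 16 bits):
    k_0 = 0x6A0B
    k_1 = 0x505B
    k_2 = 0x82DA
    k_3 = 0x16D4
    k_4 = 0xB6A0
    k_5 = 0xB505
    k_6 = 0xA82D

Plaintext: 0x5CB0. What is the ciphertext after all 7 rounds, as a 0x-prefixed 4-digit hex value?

s_0 = plaintext = 0x5CB0
s_1 = Round(s_0, k_0) = 0xB07E
s_2 = Round(s_1, k_1) = 0x7ED0
s_3 = Round(s_2, k_2) = 0xD036
s_4 = Round(s_3, k_3) = 0x36A6
s_5 = Round(s_4, k_4) = 0xA675
s_6 = Round(s_5, k_5) = 0x7542
s_7 = Round(s_6, k_6) = 0x424A

0x424A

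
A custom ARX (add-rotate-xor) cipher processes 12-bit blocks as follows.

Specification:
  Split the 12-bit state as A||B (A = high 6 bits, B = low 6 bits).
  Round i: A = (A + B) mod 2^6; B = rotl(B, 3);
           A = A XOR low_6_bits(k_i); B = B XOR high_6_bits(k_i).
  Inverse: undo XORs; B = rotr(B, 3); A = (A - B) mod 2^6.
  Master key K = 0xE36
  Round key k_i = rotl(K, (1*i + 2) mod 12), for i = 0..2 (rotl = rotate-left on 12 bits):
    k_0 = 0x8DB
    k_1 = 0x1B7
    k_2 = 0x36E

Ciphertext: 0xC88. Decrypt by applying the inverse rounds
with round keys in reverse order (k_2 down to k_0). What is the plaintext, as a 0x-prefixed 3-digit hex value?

s_0 = ciphertext = 0xC88
s_1 = InvRound(s_0, k_2) = 0xD28
s_2 = InvRound(s_1, k_1) = 0x3B5
s_3 = InvRound(s_2, k_0) = 0x8F2

0x8F2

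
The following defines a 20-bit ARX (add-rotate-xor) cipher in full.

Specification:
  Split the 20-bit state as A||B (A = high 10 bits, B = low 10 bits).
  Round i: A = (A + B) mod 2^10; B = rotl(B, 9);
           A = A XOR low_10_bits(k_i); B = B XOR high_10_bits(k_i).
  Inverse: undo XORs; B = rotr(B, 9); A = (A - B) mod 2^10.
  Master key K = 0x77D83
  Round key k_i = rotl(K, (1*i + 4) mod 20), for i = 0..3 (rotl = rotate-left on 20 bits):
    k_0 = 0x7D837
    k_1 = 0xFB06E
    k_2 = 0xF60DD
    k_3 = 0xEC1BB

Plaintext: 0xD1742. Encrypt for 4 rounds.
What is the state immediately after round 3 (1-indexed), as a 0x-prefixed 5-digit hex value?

0x7B53B

s_0 = plaintext = 0xD1742
s_1 = Round(s_0, k_0) = 0xAC057
s_2 = Round(s_1, k_1) = 0xDA5C7
s_3 = Round(s_2, k_2) = 0x7B53B
s_4 = Round(s_3, k_3) = 0xA4D2D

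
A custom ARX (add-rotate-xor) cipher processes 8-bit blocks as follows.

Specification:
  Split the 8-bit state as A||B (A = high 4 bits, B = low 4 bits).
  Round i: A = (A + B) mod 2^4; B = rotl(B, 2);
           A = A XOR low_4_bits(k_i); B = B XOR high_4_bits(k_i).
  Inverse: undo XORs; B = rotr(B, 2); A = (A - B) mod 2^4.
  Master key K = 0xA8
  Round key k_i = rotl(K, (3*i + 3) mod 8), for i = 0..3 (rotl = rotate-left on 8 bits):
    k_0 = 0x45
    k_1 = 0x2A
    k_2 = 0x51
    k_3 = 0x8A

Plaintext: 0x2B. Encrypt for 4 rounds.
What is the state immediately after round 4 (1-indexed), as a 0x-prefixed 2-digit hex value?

s_0 = plaintext = 0x2B
s_1 = Round(s_0, k_0) = 0x8A
s_2 = Round(s_1, k_1) = 0x88
s_3 = Round(s_2, k_2) = 0x17
s_4 = Round(s_3, k_3) = 0x25

0x25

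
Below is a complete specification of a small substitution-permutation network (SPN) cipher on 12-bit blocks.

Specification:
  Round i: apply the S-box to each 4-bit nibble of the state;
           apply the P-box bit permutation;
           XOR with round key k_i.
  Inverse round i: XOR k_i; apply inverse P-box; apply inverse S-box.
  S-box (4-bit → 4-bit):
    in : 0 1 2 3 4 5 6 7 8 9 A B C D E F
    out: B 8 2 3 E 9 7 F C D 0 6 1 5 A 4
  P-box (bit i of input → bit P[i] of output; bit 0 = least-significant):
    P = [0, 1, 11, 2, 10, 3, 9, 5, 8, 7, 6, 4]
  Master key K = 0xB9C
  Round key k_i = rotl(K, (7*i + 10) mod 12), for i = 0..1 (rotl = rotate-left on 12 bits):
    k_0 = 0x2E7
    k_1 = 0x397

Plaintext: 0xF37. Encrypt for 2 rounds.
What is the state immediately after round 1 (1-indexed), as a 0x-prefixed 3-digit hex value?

0xEA8

s_0 = plaintext = 0xF37
s_1 = Round(s_0, k_0) = 0xEA8
s_2 = Round(s_1, k_1) = 0xB03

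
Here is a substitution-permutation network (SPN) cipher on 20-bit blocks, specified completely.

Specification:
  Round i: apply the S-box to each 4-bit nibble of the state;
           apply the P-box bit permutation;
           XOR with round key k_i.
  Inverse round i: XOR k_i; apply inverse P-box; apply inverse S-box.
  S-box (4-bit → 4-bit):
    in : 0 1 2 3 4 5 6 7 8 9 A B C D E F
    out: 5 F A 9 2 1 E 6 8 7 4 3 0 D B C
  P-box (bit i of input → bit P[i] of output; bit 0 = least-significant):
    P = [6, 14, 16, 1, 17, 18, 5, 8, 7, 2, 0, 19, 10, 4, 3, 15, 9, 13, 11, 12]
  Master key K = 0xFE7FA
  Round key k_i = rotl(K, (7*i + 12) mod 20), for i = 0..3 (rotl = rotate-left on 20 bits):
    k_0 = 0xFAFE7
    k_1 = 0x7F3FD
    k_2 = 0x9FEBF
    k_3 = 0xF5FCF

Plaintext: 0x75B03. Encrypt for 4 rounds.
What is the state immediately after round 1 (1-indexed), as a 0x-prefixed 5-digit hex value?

0xD8301

s_0 = plaintext = 0x75B03
s_1 = Round(s_0, k_0) = 0xD8301
s_2 = Round(s_1, k_1) = 0xC291F
s_3 = Round(s_2, k_2) = 0xE7F08
s_4 = Round(s_3, k_3) = 0x56DF4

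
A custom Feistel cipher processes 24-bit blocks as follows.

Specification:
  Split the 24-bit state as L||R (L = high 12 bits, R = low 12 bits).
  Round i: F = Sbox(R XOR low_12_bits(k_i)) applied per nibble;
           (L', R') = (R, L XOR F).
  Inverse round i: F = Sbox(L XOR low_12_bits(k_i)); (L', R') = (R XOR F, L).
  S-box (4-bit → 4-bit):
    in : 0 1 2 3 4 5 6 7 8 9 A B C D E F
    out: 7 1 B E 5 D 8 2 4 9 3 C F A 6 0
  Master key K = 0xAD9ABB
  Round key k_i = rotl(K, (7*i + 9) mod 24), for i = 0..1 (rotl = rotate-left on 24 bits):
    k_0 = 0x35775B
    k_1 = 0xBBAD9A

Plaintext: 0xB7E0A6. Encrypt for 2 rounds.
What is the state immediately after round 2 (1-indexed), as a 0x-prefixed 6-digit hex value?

0x9745C0

s_0 = plaintext = 0xB7E0A6
s_1 = Round(s_0, k_0) = 0x0A6974
s_2 = Round(s_1, k_1) = 0x9745C0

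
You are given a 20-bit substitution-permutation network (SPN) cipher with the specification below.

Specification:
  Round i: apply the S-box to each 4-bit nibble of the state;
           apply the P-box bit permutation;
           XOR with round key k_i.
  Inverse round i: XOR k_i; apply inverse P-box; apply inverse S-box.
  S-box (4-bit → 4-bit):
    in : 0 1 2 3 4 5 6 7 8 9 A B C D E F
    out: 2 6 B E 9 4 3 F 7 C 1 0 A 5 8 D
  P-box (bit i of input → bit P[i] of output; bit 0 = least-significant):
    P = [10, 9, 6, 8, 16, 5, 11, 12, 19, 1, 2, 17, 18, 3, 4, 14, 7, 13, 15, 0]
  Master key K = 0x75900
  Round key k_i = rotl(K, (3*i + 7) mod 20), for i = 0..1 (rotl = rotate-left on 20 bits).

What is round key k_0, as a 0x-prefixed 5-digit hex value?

0xC803A

K = 0x75900
k_0 = rotl(K, (3*0+7) mod 20) = rotl(K, 7) = 0xC803A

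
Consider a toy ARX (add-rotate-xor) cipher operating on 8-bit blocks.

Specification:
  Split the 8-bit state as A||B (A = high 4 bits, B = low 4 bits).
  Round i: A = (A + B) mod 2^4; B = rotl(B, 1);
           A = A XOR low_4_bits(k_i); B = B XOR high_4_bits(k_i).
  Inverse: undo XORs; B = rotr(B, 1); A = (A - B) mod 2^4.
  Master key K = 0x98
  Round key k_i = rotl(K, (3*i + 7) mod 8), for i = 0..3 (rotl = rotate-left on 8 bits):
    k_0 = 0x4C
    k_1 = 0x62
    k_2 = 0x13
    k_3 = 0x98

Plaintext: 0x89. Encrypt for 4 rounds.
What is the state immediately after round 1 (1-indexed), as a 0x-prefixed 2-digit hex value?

s_0 = plaintext = 0x89
s_1 = Round(s_0, k_0) = 0xD7
s_2 = Round(s_1, k_1) = 0x68
s_3 = Round(s_2, k_2) = 0xD0
s_4 = Round(s_3, k_3) = 0x59

0xD7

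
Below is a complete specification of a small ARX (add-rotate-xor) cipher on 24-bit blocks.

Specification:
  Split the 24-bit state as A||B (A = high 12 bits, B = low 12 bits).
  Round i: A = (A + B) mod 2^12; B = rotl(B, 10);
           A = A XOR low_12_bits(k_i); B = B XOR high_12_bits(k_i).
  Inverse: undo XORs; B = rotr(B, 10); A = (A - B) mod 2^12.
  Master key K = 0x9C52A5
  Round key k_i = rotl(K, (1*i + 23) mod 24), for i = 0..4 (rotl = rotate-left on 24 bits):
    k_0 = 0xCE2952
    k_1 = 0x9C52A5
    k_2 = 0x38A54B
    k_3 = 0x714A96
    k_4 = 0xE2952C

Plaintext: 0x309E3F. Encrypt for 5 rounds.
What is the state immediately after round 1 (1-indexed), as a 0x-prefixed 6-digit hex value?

s_0 = plaintext = 0x309E3F
s_1 = Round(s_0, k_0) = 0x81A36D
s_2 = Round(s_1, k_1) = 0x922D1E
s_3 = Round(s_2, k_2) = 0x30B8CD
s_4 = Round(s_3, k_3) = 0x14E127
s_5 = Round(s_4, k_4) = 0x759260

0x81A36D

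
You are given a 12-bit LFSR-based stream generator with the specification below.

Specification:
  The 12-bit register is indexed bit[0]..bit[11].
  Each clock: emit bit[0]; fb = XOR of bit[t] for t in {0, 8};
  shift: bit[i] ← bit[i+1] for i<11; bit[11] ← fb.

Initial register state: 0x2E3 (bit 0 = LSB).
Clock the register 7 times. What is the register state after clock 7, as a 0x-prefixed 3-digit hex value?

0xE25

reg_0 = 0x2E3
clock 1: out=1, reg = 0x971
clock 2: out=1, reg = 0x4B8
clock 3: out=0, reg = 0x25C
clock 4: out=0, reg = 0x12E
clock 5: out=0, reg = 0x897
clock 6: out=1, reg = 0xC4B
clock 7: out=1, reg = 0xE25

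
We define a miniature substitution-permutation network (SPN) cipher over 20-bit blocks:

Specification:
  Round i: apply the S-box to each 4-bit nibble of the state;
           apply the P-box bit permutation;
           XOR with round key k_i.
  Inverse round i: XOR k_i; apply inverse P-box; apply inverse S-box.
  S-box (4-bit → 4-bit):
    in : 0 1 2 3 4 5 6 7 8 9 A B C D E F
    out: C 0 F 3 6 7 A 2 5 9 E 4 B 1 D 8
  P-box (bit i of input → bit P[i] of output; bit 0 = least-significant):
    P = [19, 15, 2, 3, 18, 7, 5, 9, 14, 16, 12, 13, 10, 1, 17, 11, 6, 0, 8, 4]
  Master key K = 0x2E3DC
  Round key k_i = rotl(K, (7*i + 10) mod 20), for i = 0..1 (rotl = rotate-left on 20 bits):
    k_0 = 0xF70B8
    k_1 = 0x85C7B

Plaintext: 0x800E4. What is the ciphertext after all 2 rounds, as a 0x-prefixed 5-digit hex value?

0x4C021

s_0 = plaintext = 0x800E4
s_1 = Round(s_0, k_0) = 0x9CBDC
s_2 = Round(s_1, k_1) = 0x4C021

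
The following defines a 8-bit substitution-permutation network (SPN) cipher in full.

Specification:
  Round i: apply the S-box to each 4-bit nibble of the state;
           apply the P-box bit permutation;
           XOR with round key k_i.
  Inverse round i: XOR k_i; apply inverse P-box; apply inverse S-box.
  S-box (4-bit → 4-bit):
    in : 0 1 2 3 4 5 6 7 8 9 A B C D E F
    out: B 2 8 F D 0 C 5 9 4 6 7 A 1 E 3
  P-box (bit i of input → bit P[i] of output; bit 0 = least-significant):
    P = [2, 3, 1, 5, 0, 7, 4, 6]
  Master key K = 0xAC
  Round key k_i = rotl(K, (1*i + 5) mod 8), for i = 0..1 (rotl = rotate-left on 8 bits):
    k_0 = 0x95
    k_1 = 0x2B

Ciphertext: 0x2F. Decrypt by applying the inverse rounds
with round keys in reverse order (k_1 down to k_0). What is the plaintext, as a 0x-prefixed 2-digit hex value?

s_0 = ciphertext = 0x2F
s_1 = InvRound(s_0, k_1) = 0x5D
s_2 = InvRound(s_1, k_0) = 0xC1

0xC1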